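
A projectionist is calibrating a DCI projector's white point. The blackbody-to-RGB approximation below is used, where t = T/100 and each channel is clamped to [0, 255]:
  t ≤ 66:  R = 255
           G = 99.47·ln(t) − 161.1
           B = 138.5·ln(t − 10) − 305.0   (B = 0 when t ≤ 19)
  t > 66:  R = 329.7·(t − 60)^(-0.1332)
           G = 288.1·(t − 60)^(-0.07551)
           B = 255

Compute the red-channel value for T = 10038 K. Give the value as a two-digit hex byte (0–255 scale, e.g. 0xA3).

0xC9

t = 10038/100 = 100.38; the t > 66 branch applies.
R = 329.7·(100.38 − 60)^(-0.1332) = 329.7·40.38^(-0.1332) = 329.7·0.61102 = 201.455.
Rounded: 201; in hex, 0xC9.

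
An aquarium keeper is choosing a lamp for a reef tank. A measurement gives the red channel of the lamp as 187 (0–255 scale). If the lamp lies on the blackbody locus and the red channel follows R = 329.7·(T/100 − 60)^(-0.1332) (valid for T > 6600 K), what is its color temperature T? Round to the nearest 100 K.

(t − 60)^(-0.1332) = 187/329.7 = 0.56718.
t − 60 = 0.56718^(1/-0.1332) = 0.56718^(-7.508) = 70.620, so t = 130.620.
T = 100·t = 13062 K → 13100 K to the nearest 100 K.

13100 K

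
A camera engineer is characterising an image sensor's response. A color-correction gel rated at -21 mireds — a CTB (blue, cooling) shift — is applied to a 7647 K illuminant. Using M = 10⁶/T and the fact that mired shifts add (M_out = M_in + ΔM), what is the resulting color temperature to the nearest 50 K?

M_in = 10⁶/7647 = 130.77 mireds.
M_out = 130.77 + (-21) = 109.77 mireds.
T_out = 10⁶/109.77 = 9109.9 K → 9100 K.

9100 K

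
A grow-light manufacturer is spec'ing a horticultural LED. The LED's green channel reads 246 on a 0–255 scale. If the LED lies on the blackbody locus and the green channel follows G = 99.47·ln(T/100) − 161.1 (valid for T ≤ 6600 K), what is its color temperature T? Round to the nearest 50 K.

ln t = (246 + 161.1) / 99.47 = 4.0927.
t = e^4.0927 = 59.901.
T = 100·t = 5990 K → 6000 K to the nearest 50 K.

6000 K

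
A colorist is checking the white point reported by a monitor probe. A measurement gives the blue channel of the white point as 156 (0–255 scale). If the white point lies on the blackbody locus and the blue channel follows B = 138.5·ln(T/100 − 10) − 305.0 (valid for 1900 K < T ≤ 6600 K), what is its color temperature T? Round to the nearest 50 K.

3800 K

ln(t − 10) = (156 + 305.0) / 138.5 = 3.3285.
t − 10 = e^3.3285 = 27.897, so t = 37.897.
T = 100·t = 3790 K → 3800 K to the nearest 50 K.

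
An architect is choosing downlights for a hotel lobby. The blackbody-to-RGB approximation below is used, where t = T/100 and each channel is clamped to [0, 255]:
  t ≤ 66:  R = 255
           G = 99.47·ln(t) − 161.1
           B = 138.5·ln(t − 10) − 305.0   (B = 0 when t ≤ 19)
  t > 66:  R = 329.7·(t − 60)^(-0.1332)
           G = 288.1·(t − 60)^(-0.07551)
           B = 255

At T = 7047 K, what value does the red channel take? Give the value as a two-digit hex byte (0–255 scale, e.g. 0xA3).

t = 7047/100 = 70.47; the t > 66 branch applies.
R = 329.7·(70.47 − 60)^(-0.1332) = 329.7·10.47^(-0.1332) = 329.7·0.73138 = 241.136.
Rounded: 241; in hex, 0xF1.

0xF1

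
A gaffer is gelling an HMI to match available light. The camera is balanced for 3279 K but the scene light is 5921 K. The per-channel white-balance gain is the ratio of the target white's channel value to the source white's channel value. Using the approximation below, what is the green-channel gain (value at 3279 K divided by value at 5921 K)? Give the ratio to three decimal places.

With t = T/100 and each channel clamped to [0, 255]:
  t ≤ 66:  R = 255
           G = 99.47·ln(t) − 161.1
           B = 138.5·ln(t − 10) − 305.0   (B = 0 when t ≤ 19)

0.760

At 5921 K (t = 59.21):
  G = 99.47·ln 59.21 − 161.1 = 99.47·4.0811 − 161.1 = 244.846.
At 3279 K (t = 32.79):
  G = 99.47·ln 32.79 − 161.1 = 99.47·3.4901 − 161.1 = 186.063.
Gain = 186.063 / 244.846 = 0.7599 → 0.760.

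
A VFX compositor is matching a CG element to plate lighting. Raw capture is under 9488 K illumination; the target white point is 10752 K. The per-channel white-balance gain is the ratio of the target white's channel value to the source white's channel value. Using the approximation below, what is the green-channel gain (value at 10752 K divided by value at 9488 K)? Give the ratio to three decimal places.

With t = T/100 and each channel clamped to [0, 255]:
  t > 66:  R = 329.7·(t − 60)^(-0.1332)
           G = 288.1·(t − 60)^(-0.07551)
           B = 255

0.977

At 9488 K (t = 94.88):
  G = 288.1·(94.88 − 60)^(-0.07551) = 288.1·34.88^(-0.07551) = 288.1·0.76475 = 220.325.
At 10752 K (t = 107.52):
  G = 288.1·(107.52 − 60)^(-0.07551) = 288.1·47.52^(-0.07551) = 288.1·0.74710 = 215.240.
Gain = 215.240 / 220.325 = 0.9769 → 0.977.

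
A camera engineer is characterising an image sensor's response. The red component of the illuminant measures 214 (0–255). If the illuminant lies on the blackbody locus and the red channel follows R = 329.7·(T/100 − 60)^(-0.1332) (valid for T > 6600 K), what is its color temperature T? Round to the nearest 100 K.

8600 K

(t − 60)^(-0.1332) = 214/329.7 = 0.64907.
t − 60 = 0.64907^(1/-0.1332) = 0.64907^(-7.508) = 25.657, so t = 85.657.
T = 100·t = 8566 K → 8600 K to the nearest 100 K.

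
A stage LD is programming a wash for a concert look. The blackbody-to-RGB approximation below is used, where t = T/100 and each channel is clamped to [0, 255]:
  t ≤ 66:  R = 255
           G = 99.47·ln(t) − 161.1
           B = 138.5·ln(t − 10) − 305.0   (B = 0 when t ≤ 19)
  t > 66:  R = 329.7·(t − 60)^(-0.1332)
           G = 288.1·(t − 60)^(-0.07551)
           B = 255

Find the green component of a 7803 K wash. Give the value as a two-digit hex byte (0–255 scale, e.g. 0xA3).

0xE8

t = 7803/100 = 78.03; the t > 66 branch applies.
G = 288.1·(78.03 − 60)^(-0.07551) = 288.1·18.03^(-0.07551) = 288.1·0.80382 = 231.581.
Rounded: 232; in hex, 0xE8.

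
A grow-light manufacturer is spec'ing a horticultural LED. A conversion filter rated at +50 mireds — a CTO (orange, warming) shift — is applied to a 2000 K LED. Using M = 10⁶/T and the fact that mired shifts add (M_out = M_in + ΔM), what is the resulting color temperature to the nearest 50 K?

M_in = 10⁶/2000 = 500.00 mireds.
M_out = 500.00 + (+50) = 550.00 mireds.
T_out = 10⁶/550.00 = 1818.2 K → 1800 K.

1800 K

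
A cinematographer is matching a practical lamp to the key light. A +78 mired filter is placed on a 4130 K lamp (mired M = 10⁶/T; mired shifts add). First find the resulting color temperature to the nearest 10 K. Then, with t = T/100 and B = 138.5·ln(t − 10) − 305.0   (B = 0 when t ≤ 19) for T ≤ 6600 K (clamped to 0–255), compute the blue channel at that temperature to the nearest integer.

118

M_in = 10⁶/4130 = 242.13; M_out = 242.13 + (+78) = 320.13.
T_out = 10⁶/320.13 = 3123.7 K → 3120 K; t = 31.2.
B = 138.5·ln(31.2 − 10) − 305.0 = 138.5·ln 21.2 − 305.0 = 138.5·3.0540 − 305.0 = 117.979.
Rounded: 118.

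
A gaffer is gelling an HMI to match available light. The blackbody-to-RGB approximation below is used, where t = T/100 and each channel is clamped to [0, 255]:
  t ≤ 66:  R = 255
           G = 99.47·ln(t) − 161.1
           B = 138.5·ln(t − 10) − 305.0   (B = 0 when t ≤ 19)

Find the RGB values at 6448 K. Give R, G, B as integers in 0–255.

R=255, G=253, B=249

t = 6448/100 = 64.48; the t ≤ 66 branch applies.
R = 255 by definition for t ≤ 66.
G = 99.47·ln 64.48 − 161.1 = 99.47·4.1664 − 161.1 = 253.327.
B = 138.5·ln(64.48 − 10) − 305.0 = 138.5·ln 54.48 − 305.0 = 138.5·3.9978 − 305.0 = 248.700.
Rounded: (255, 253, 249).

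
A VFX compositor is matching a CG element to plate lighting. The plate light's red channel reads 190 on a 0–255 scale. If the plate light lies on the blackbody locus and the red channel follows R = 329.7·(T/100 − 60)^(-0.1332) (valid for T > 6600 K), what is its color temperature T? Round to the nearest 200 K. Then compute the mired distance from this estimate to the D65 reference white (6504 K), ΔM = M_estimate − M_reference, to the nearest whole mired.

-72 mireds

(t − 60)^(-0.1332) = 190/329.7 = 0.57628.
t − 60 = 0.57628^(1/-0.1332) = 0.57628^(-7.508) = 62.667, so t = 122.667.
T = 100·t = 12267 K → 12200 K to the nearest 200 K.
M_estimate = 10⁶/12200 = 81.97; M_reference = 10⁶/6504 = 153.75.
ΔM = 81.97 − 153.75 = -71.78 → -72 mireds.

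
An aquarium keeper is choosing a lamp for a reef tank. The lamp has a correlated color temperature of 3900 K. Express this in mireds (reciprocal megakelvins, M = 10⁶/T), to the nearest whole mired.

M = 10⁶ / 3900 = 256.410 → 256 mireds.

256 mireds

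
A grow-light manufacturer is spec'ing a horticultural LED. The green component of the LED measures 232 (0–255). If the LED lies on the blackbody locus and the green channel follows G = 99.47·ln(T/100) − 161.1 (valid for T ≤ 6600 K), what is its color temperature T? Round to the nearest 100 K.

5200 K

ln t = (232 + 161.1) / 99.47 = 3.9519.
t = e^3.9519 = 52.036.
T = 100·t = 5204 K → 5200 K to the nearest 100 K.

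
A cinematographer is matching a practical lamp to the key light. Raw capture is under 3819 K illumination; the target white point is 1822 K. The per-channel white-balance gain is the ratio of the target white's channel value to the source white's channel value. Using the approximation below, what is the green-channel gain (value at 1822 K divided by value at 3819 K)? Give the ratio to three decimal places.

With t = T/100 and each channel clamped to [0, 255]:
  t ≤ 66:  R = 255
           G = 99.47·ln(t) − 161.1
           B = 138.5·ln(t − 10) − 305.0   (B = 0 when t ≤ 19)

At 3819 K (t = 38.19):
  G = 99.47·ln 38.19 − 161.1 = 99.47·3.6426 − 161.1 = 201.227.
At 1822 K (t = 18.22):
  G = 99.47·ln 18.22 − 161.1 = 99.47·2.9025 − 161.1 = 127.614.
Gain = 127.614 / 201.227 = 0.6342 → 0.634.

0.634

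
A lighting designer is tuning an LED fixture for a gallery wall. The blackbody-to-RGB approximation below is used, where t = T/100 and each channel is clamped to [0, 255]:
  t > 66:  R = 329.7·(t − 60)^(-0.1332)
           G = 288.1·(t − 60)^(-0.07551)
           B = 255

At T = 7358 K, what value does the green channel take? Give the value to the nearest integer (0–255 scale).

237

t = 7358/100 = 73.58; the t > 66 branch applies.
G = 288.1·(73.58 − 60)^(-0.07551) = 288.1·13.58^(-0.07551) = 288.1·0.82121 = 236.591.
Rounded: 237.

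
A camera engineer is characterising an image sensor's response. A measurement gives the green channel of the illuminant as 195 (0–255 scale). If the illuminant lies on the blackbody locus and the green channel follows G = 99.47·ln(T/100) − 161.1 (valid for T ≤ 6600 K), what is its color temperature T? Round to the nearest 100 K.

3600 K

ln t = (195 + 161.1) / 99.47 = 3.5800.
t = e^3.5800 = 35.873.
T = 100·t = 3587 K → 3600 K to the nearest 100 K.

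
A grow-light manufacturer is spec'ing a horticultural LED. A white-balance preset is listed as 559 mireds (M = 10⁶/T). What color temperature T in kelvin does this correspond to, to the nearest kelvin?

1789 K

T = 10⁶ / 559 = 1788.91 K → 1789 K.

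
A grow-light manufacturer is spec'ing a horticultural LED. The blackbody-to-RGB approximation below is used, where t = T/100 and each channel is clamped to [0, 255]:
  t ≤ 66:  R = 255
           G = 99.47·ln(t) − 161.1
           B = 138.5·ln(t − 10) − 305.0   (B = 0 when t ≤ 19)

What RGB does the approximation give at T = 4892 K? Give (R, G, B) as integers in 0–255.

t = 4892/100 = 48.92; the t ≤ 66 branch applies.
R = 255 by definition for t ≤ 66.
G = 99.47·ln 48.92 − 161.1 = 99.47·3.8902 − 161.1 = 225.857.
B = 138.5·ln(48.92 − 10) − 305.0 = 138.5·ln 38.92 − 305.0 = 138.5·3.6615 − 305.0 = 202.119.
Rounded: (255, 226, 202).

(255, 226, 202)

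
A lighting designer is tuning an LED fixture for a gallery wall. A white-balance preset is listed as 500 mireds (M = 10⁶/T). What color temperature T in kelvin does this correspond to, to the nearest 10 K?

T = 10⁶ / 500 = 2000.00 K → 2000 K.

2000 K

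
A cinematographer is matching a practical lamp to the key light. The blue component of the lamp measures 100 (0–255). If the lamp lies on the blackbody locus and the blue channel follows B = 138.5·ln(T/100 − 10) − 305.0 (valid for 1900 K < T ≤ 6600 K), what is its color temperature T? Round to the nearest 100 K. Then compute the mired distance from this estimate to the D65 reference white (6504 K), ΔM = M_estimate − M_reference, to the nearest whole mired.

ln(t − 10) = (100 + 305.0) / 138.5 = 2.9242.
t − 10 = e^2.9242 = 18.619, so t = 28.619.
T = 100·t = 2862 K → 2900 K to the nearest 100 K.
M_estimate = 10⁶/2900 = 344.83; M_reference = 10⁶/6504 = 153.75.
ΔM = 344.83 − 153.75 = 191.08 → +191 mireds.

+191 mireds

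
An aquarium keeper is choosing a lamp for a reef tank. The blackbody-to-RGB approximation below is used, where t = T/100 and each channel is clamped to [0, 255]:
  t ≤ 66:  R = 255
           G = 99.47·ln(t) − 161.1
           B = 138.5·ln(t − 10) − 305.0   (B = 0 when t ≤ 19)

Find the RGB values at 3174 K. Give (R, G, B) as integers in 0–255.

(255, 183, 121)

t = 3174/100 = 31.74; the t ≤ 66 branch applies.
R = 255 by definition for t ≤ 66.
G = 99.47·ln 31.74 − 161.1 = 99.47·3.4576 − 161.1 = 182.825.
B = 138.5·ln(31.74 − 10) − 305.0 = 138.5·ln 21.74 − 305.0 = 138.5·3.0792 − 305.0 = 121.463.
Rounded: (255, 183, 121).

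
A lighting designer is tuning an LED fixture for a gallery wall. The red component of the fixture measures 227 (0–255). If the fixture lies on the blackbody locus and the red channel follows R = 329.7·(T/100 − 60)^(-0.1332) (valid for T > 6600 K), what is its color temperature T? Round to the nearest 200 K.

(t − 60)^(-0.1332) = 227/329.7 = 0.68850.
t − 60 = 0.68850^(1/-0.1332) = 0.68850^(-7.508) = 16.478, so t = 76.478.
T = 100·t = 7648 K → 7600 K to the nearest 200 K.

7600 K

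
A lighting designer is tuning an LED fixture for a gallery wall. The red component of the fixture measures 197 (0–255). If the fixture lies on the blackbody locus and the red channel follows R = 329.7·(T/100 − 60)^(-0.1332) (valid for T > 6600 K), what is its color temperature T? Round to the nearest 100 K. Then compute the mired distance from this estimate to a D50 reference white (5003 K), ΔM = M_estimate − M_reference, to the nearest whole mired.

-107 mireds

(t − 60)^(-0.1332) = 197/329.7 = 0.59751.
t − 60 = 0.59751^(1/-0.1332) = 0.59751^(-7.508) = 47.761, so t = 107.761.
T = 100·t = 10776 K → 10800 K to the nearest 100 K.
M_estimate = 10⁶/10800 = 92.59; M_reference = 10⁶/5003 = 199.88.
ΔM = 92.59 − 199.88 = -107.29 → -107 mireds.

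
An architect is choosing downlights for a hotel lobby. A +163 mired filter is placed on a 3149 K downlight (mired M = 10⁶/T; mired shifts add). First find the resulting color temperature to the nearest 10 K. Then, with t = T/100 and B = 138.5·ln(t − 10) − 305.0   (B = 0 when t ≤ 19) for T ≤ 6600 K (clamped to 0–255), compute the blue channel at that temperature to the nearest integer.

25

M_in = 10⁶/3149 = 317.56; M_out = 317.56 + (+163) = 480.56.
T_out = 10⁶/480.56 = 2080.9 K → 2080 K; t = 20.8.
B = 138.5·ln(20.8 − 10) − 305.0 = 138.5·ln 10.8 − 305.0 = 138.5·2.3795 − 305.0 = 24.567.
Rounded: 25.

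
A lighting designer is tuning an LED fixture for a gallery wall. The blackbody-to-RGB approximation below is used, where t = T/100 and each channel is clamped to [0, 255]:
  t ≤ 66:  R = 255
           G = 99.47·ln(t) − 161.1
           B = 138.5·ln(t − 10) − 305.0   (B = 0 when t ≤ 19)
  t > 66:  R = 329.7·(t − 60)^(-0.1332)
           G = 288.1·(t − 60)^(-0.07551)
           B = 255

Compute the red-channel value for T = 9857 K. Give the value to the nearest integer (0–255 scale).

t = 9857/100 = 98.57; the t > 66 branch applies.
R = 329.7·(98.57 − 60)^(-0.1332) = 329.7·38.57^(-0.1332) = 329.7·0.61477 = 202.689.
Rounded: 203.

203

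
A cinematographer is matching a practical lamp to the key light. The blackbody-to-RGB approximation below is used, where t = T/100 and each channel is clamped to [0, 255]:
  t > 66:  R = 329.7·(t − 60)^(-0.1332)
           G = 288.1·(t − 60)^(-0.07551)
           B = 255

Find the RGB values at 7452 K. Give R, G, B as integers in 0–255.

R=231, G=235, B=255

t = 7452/100 = 74.52; the t > 66 branch applies.
R = 329.7·(74.52 − 60)^(-0.1332) = 329.7·14.52^(-0.1332) = 329.7·0.70021 = 230.858.
G = 288.1·(74.52 − 60)^(-0.07551) = 288.1·14.52^(-0.07551) = 288.1·0.81707 = 235.398.
B = 255 by definition for t > 66.
Rounded: (231, 235, 255).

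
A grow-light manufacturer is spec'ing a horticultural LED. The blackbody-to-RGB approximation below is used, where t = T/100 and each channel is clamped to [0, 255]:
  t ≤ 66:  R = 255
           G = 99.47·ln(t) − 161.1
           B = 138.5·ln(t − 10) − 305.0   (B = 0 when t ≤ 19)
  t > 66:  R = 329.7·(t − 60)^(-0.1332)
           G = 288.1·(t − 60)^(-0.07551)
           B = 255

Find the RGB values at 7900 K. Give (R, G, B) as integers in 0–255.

(223, 231, 255)

t = 7900/100 = 79; the t > 66 branch applies.
R = 329.7·(79 − 60)^(-0.1332) = 329.7·19^(-0.1332) = 329.7·0.67557 = 222.735.
G = 288.1·(79 − 60)^(-0.07551) = 288.1·19^(-0.07551) = 288.1·0.80065 = 230.667.
B = 255 by definition for t > 66.
Rounded: (223, 231, 255).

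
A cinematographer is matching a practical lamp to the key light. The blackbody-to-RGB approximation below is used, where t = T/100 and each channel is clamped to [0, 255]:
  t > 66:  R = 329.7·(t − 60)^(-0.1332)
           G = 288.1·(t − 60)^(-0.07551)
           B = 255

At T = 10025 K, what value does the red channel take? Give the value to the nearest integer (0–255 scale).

202

t = 10025/100 = 100.25; the t > 66 branch applies.
R = 329.7·(100.25 − 60)^(-0.1332) = 329.7·40.25^(-0.1332) = 329.7·0.61129 = 201.541.
Rounded: 202.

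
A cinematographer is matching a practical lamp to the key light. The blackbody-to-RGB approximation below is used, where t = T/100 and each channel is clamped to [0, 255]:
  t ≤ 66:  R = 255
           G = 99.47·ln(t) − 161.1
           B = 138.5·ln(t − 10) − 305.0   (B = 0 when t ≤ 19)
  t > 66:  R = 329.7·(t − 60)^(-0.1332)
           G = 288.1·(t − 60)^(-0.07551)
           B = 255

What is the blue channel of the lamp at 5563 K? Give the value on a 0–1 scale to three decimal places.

0.879

t = 5563/100 = 55.63; the t ≤ 66 branch applies.
B = 138.5·ln(55.63 − 10) − 305.0 = 138.5·ln 45.63 − 305.0 = 138.5·3.8206 − 305.0 = 224.148.
On a 0–1 scale: 224.148/255 = 0.8790 → 0.879.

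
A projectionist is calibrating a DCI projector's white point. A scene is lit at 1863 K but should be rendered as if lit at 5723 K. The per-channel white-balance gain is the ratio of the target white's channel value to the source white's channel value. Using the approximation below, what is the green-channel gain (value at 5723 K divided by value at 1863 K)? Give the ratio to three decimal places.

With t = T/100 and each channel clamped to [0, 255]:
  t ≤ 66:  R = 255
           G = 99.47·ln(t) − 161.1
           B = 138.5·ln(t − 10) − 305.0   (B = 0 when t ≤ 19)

1.860

At 1863 K (t = 18.63):
  G = 99.47·ln 18.63 − 161.1 = 99.47·2.9248 − 161.1 = 129.827.
At 5723 K (t = 57.23):
  G = 99.47·ln 57.23 − 161.1 = 99.47·4.0471 − 161.1 = 241.463.
Gain = 241.463 / 129.827 = 1.8599 → 1.860.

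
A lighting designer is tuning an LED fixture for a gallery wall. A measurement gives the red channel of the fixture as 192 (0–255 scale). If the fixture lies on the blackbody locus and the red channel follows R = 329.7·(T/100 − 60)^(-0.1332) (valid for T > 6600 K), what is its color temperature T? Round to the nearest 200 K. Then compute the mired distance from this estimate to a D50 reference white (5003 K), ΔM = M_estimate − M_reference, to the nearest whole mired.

-115 mireds

(t − 60)^(-0.1332) = 192/329.7 = 0.58235.
t − 60 = 0.58235^(1/-0.1332) = 0.58235^(-7.508) = 57.929, so t = 117.929.
T = 100·t = 11793 K → 11800 K to the nearest 200 K.
M_estimate = 10⁶/11800 = 84.75; M_reference = 10⁶/5003 = 199.88.
ΔM = 84.75 − 199.88 = -115.13 → -115 mireds.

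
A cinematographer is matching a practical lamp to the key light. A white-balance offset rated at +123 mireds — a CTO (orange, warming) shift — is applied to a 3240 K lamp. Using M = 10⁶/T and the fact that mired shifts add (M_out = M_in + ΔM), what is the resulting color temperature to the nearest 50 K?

2300 K

M_in = 10⁶/3240 = 308.64 mireds.
M_out = 308.64 + (+123) = 431.64 mireds.
T_out = 10⁶/431.64 = 2316.7 K → 2300 K.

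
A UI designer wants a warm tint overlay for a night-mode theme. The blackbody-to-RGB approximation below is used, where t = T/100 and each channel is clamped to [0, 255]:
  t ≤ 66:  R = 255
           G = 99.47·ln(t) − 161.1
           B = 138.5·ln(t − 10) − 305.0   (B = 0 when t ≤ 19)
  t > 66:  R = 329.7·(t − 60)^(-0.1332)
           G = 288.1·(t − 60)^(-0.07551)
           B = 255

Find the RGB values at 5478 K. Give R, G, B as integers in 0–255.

R=255, G=237, B=222

t = 5478/100 = 54.78; the t ≤ 66 branch applies.
R = 255 by definition for t ≤ 66.
G = 99.47·ln 54.78 − 161.1 = 99.47·4.0033 − 161.1 = 237.111.
B = 138.5·ln(54.78 − 10) − 305.0 = 138.5·ln 44.78 − 305.0 = 138.5·3.8018 − 305.0 = 221.544.
Rounded: (255, 237, 222).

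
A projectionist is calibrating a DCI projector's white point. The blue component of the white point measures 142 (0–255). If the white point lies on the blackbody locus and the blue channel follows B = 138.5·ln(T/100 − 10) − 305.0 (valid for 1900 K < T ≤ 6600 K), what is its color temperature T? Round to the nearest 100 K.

ln(t − 10) = (142 + 305.0) / 138.5 = 3.2274.
t − 10 = e^3.2274 = 25.215, so t = 35.215.
T = 100·t = 3521 K → 3500 K to the nearest 100 K.

3500 K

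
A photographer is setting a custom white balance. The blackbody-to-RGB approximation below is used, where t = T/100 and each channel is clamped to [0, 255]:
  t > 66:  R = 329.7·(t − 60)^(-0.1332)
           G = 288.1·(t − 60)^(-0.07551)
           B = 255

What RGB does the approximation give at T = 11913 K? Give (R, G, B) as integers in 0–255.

t = 11913/100 = 119.13; the t > 66 branch applies.
R = 329.7·(119.13 − 60)^(-0.1332) = 329.7·59.13^(-0.1332) = 329.7·0.58076 = 191.476.
G = 288.1·(119.13 − 60)^(-0.07551) = 288.1·59.13^(-0.07551) = 288.1·0.73487 = 211.716.
B = 255 by definition for t > 66.
Rounded: (191, 212, 255).

(191, 212, 255)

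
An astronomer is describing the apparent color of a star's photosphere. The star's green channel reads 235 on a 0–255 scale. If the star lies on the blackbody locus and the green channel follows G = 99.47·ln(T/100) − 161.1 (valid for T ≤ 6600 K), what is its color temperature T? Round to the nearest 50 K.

ln t = (235 + 161.1) / 99.47 = 3.9821.
t = e^3.9821 = 53.630.
T = 100·t = 5363 K → 5350 K to the nearest 50 K.

5350 K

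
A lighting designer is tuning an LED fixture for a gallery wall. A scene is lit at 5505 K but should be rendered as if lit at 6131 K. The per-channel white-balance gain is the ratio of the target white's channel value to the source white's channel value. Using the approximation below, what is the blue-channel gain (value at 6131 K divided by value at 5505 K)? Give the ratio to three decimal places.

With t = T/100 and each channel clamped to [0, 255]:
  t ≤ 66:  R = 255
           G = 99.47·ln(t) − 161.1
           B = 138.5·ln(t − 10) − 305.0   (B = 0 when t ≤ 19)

At 5505 K (t = 55.05):
  B = 138.5·ln(55.05 − 10) − 305.0 = 138.5·ln 45.05 − 305.0 = 138.5·3.8078 − 305.0 = 222.377.
At 6131 K (t = 61.31):
  B = 138.5·ln(61.31 − 10) − 305.0 = 138.5·ln 51.31 − 305.0 = 138.5·3.9379 − 305.0 = 240.397.
Gain = 240.397 / 222.377 = 1.0810 → 1.081.

1.081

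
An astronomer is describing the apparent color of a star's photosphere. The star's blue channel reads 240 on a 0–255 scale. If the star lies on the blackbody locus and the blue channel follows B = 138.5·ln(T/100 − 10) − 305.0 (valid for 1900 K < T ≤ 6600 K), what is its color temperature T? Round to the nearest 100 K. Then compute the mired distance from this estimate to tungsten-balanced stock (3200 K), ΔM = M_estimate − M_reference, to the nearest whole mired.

-149 mireds

ln(t − 10) = (240 + 305.0) / 138.5 = 3.9350.
t − 10 = e^3.9350 = 51.163, so t = 61.163.
T = 100·t = 6116 K → 6100 K to the nearest 100 K.
M_estimate = 10⁶/6100 = 163.93; M_reference = 10⁶/3200 = 312.50.
ΔM = 163.93 − 312.50 = -148.57 → -149 mireds.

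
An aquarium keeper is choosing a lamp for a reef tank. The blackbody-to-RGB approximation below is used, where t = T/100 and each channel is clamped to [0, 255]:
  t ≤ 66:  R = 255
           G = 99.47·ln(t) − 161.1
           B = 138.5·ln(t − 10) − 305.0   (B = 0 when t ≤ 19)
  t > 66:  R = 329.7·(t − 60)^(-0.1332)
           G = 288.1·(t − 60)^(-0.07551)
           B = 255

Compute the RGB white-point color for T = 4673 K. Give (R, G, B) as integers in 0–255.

(255, 221, 194)

t = 4673/100 = 46.73; the t ≤ 66 branch applies.
R = 255 by definition for t ≤ 66.
G = 99.47·ln 46.73 − 161.1 = 99.47·3.8444 − 161.1 = 221.301.
B = 138.5·ln(46.73 − 10) − 305.0 = 138.5·ln 36.73 − 305.0 = 138.5·3.6036 − 305.0 = 194.098.
Rounded: (255, 221, 194).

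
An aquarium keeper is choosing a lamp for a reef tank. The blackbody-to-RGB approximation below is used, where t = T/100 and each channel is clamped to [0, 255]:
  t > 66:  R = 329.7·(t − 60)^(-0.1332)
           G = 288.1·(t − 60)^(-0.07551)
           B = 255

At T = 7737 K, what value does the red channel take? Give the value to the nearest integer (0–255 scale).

225

t = 7737/100 = 77.37; the t > 66 branch applies.
R = 329.7·(77.37 − 60)^(-0.1332) = 329.7·17.37^(-0.1332) = 329.7·0.68369 = 225.412.
Rounded: 225.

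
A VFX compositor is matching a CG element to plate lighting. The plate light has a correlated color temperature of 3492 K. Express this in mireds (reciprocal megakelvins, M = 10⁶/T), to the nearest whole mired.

286 mireds

M = 10⁶ / 3492 = 286.369 → 286 mireds.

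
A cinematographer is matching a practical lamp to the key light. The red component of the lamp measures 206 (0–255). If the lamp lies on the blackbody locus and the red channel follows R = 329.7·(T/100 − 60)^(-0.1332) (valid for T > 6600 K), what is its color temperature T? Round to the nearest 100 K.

(t − 60)^(-0.1332) = 206/329.7 = 0.62481.
t − 60 = 0.62481^(1/-0.1332) = 0.62481^(-7.508) = 34.152, so t = 94.152.
T = 100·t = 9415 K → 9400 K to the nearest 100 K.

9400 K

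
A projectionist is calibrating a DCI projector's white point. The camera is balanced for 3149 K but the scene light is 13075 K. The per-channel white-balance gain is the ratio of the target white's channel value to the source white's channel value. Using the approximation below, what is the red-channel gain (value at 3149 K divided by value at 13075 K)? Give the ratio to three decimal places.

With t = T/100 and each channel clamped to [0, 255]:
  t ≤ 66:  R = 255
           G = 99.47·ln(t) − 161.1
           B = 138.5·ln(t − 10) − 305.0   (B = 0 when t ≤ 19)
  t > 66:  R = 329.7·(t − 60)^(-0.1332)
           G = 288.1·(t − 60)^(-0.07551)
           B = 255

1.364

At 13075 K (t = 130.75):
  R = 329.7·(130.75 − 60)^(-0.1332) = 329.7·70.75^(-0.1332) = 329.7·0.56704 = 186.954.
At 3149 K (t = 31.49):
  R = 255 by definition for t ≤ 66.
Gain = 255.000 / 186.954 = 1.3640 → 1.364.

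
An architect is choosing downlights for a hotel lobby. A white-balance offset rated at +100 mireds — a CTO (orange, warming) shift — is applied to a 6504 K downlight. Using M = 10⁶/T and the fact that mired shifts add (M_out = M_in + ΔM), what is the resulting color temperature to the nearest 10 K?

M_in = 10⁶/6504 = 153.75 mireds.
M_out = 153.75 + (+100) = 253.75 mireds.
T_out = 10⁶/253.75 = 3940.9 K → 3940 K.

3940 K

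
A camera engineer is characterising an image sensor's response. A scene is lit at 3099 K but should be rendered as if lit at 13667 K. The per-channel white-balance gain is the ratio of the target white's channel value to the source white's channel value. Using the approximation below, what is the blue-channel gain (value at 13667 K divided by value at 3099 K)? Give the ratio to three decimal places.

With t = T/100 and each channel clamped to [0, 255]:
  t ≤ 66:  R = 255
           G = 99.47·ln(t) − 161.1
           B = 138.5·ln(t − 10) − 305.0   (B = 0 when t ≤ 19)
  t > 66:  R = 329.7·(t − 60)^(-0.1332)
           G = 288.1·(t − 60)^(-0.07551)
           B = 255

2.187

At 3099 K (t = 30.99):
  B = 138.5·ln(30.99 − 10) − 305.0 = 138.5·ln 20.99 − 305.0 = 138.5·3.0440 − 305.0 = 116.600.
At 13667 K (t = 136.67):
  B = 255 by definition for t > 66.
Gain = 255.000 / 116.600 = 2.1870 → 2.187.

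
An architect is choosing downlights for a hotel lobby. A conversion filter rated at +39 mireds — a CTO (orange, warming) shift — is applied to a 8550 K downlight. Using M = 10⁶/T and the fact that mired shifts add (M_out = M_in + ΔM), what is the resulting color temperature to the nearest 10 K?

6410 K

M_in = 10⁶/8550 = 116.96 mireds.
M_out = 116.96 + (+39) = 155.96 mireds.
T_out = 10⁶/155.96 = 6411.9 K → 6410 K.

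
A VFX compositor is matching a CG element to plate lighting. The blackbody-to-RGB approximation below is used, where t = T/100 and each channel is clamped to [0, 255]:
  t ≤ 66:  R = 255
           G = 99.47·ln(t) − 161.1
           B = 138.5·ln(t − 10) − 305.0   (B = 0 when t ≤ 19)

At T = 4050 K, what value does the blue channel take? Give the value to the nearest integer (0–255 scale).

168

t = 4050/100 = 40.5; the t ≤ 66 branch applies.
B = 138.5·ln(40.5 − 10) − 305.0 = 138.5·ln 30.5 − 305.0 = 138.5·3.4177 − 305.0 = 168.355.
Rounded: 168.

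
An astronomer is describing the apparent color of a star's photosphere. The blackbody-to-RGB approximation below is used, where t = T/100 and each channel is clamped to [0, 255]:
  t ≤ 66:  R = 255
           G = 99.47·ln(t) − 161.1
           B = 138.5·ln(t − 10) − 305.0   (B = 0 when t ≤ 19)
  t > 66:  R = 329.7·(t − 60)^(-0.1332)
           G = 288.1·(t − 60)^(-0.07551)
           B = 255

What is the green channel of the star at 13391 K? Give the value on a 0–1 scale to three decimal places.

t = 13391/100 = 133.91; the t > 66 branch applies.
G = 288.1·(133.91 − 60)^(-0.07551) = 288.1·73.91^(-0.07551) = 288.1·0.72259 = 208.179.
On a 0–1 scale: 208.179/255 = 0.8164 → 0.816.

0.816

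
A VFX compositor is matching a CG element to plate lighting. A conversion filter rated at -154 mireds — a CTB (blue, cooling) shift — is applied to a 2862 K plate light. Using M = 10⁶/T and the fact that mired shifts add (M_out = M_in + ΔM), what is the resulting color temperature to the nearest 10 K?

M_in = 10⁶/2862 = 349.41 mireds.
M_out = 349.41 + (-154) = 195.41 mireds.
T_out = 10⁶/195.41 = 5117.5 K → 5120 K.

5120 K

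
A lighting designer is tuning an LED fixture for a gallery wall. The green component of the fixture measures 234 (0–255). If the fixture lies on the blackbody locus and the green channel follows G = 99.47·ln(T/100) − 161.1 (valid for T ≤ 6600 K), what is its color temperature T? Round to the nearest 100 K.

5300 K

ln t = (234 + 161.1) / 99.47 = 3.9721.
t = e^3.9721 = 53.093.
T = 100·t = 5309 K → 5300 K to the nearest 100 K.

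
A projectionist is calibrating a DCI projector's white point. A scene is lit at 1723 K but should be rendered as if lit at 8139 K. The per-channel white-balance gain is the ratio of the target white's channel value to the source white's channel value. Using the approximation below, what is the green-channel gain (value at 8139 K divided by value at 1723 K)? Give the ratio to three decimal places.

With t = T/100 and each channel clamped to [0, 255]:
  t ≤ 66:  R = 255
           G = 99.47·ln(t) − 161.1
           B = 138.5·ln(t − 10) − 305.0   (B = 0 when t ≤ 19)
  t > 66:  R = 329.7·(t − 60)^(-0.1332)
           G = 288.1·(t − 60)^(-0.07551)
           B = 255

1.873

At 1723 K (t = 17.23):
  G = 99.47·ln 17.23 − 161.1 = 99.47·2.8467 − 161.1 = 122.056.
At 8139 K (t = 81.39):
  G = 288.1·(81.39 − 60)^(-0.07551) = 288.1·21.39^(-0.07551) = 288.1·0.79352 = 228.612.
Gain = 228.612 / 122.056 = 1.8730 → 1.873.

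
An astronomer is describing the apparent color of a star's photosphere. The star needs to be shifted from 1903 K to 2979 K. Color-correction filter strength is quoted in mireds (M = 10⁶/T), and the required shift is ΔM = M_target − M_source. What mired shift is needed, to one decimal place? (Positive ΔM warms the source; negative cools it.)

-189.8 mireds

M_source = 10⁶/1903 = 525.486; M_target = 10⁶/2979 = 335.683.
ΔM = 335.683 − 525.486 = -189.803 → -189.8 mireds, a cooling shift.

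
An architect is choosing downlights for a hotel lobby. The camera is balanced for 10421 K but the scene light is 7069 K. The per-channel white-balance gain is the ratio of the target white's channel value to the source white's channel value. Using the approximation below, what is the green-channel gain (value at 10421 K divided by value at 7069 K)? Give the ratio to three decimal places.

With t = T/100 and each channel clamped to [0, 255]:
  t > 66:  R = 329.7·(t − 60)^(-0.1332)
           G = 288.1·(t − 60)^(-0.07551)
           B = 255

0.898

At 7069 K (t = 70.69):
  G = 288.1·(70.69 − 60)^(-0.07551) = 288.1·10.69^(-0.07551) = 288.1·0.83618 = 240.905.
At 10421 K (t = 104.21):
  G = 288.1·(104.21 − 60)^(-0.07551) = 288.1·44.21^(-0.07551) = 288.1·0.75118 = 216.416.
Gain = 216.416 / 240.905 = 0.8983 → 0.898.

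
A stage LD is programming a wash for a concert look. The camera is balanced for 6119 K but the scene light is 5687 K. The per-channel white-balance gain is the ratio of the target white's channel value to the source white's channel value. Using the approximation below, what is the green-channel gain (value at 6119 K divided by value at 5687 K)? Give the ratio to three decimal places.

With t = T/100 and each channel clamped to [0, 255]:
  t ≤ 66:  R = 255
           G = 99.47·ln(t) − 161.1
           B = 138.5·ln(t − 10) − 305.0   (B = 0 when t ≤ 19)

1.030

At 5687 K (t = 56.87):
  G = 99.47·ln 56.87 − 161.1 = 99.47·4.0408 − 161.1 = 240.835.
At 6119 K (t = 61.19):
  G = 99.47·ln 61.19 − 161.1 = 99.47·4.1140 − 161.1 = 248.118.
Gain = 248.118 / 240.835 = 1.0302 → 1.030.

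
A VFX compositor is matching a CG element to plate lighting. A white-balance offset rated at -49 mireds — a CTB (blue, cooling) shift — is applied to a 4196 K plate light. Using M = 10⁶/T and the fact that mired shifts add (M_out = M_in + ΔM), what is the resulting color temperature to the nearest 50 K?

5300 K

M_in = 10⁶/4196 = 238.32 mireds.
M_out = 238.32 + (-49) = 189.32 mireds.
T_out = 10⁶/189.32 = 5282.0 K → 5300 K.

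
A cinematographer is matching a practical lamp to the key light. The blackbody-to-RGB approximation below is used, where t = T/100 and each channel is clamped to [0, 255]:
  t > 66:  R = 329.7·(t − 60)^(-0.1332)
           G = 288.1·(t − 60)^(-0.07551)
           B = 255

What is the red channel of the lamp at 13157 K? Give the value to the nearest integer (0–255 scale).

t = 13157/100 = 131.57; the t > 66 branch applies.
R = 329.7·(131.57 − 60)^(-0.1332) = 329.7·71.57^(-0.1332) = 329.7·0.56617 = 186.668.
Rounded: 187.

187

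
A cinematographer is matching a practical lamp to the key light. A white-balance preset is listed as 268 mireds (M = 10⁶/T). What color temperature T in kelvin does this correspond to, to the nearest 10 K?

3730 K

T = 10⁶ / 268 = 3731.34 K → 3730 K.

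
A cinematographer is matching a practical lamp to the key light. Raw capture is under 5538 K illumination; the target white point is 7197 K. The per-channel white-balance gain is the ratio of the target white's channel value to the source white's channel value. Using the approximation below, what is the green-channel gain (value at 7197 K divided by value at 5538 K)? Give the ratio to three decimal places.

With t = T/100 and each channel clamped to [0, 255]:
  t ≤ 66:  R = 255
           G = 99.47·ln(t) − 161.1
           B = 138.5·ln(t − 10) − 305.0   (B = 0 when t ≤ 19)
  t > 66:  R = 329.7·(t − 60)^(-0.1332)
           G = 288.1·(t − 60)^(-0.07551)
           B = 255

At 5538 K (t = 55.38):
  G = 99.47·ln 55.38 − 161.1 = 99.47·4.0142 − 161.1 = 238.194.
At 7197 K (t = 71.97):
  G = 288.1·(71.97 − 60)^(-0.07551) = 288.1·11.97^(-0.07551) = 288.1·0.82907 = 238.856.
Gain = 238.856 / 238.194 = 1.0028 → 1.003.

1.003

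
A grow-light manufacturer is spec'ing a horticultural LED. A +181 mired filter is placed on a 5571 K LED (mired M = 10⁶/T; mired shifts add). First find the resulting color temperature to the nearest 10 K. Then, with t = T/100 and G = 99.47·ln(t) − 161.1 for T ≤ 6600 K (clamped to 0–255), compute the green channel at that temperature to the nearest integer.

M_in = 10⁶/5571 = 179.50; M_out = 179.50 + (+181) = 360.50.
T_out = 10⁶/360.50 = 2773.9 K → 2770 K; t = 27.7.
G = 99.47·ln 27.7 − 161.1 = 99.47·3.3214 − 161.1 = 169.283.
Rounded: 169.

169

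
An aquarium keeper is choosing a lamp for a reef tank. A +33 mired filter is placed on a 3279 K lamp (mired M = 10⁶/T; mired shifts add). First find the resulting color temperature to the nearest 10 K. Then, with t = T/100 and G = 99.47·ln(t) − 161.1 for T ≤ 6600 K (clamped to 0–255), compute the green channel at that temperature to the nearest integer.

176

M_in = 10⁶/3279 = 304.97; M_out = 304.97 + (+33) = 337.97.
T_out = 10⁶/337.97 = 2958.8 K → 2960 K; t = 29.6.
G = 99.47·ln 29.6 − 161.1 = 99.47·3.3878 − 161.1 = 175.882.
Rounded: 176.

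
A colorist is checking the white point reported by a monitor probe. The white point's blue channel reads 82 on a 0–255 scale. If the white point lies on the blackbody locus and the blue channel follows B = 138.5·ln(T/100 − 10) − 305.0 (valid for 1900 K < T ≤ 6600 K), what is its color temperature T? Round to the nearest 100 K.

2600 K

ln(t − 10) = (82 + 305.0) / 138.5 = 2.7942.
t − 10 = e^2.7942 = 16.350, so t = 26.350.
T = 100·t = 2635 K → 2600 K to the nearest 100 K.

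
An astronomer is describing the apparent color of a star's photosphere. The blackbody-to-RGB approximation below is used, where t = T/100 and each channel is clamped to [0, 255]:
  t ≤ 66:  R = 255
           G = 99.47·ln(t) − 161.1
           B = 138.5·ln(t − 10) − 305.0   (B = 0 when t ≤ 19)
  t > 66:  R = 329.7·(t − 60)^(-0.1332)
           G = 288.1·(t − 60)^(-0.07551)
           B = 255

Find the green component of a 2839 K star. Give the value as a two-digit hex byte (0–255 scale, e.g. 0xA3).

0xAC

t = 2839/100 = 28.39; the t ≤ 66 branch applies.
G = 99.47·ln 28.39 − 161.1 = 99.47·3.3460 − 161.1 = 171.730.
Rounded: 172; in hex, 0xAC.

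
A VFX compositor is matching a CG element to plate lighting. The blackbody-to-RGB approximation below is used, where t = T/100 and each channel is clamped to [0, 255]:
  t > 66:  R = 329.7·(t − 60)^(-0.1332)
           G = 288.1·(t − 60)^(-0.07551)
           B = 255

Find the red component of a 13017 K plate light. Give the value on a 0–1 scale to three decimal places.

t = 13017/100 = 130.17; the t > 66 branch applies.
R = 329.7·(130.17 − 60)^(-0.1332) = 329.7·70.17^(-0.1332) = 329.7·0.56767 = 187.159.
On a 0–1 scale: 187.159/255 = 0.7340 → 0.734.

0.734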